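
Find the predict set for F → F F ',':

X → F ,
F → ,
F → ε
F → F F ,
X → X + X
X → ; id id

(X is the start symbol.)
{ ',' }

PREDICT(F → F F ',') = (FIRST(RHS) \ {ε}) ∪ (FOLLOW(F) if ε ∈ FIRST(RHS), i.e. RHS ⇒* ε)
FIRST(F) = { ',', ε }
FIRST(F F ',') = { ',' }
ε ∉ FIRST(F F ','), so FOLLOW(F) is not added.
PREDICT(F → F F ',') = { ',' }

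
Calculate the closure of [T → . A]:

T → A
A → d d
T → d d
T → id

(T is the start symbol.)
To compute CLOSURE, for each item [A → α.Bβ] where B is a non-terminal, add [B → .γ] for all productions B → γ; repeat for the newly added items until nothing changes.

Start with: [T → . A]
  [T → . A] has the dot before A: add [A → . d d]
No further items can be added.

CLOSURE = { [A → . d d], [T → . A] }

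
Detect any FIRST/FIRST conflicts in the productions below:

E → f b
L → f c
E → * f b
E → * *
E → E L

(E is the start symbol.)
A FIRST/FIRST conflict occurs when two productions N → α and N → β for the same non-terminal have FIRST(α) ∩ FIRST(β) ≠ ∅ (with ε ∈ FIRST of a nullable right-hand side, so two nullable alternatives also conflict).

FIRST sets of the non-terminals at (or reachable through a nullable prefix from) the front of some alternative:
  FIRST(E) = { '*', 'f' }

Productions for E:
  E → f b: FIRST = { 'f' }
  E → * f b: FIRST = { '*' }
  E → * *: FIRST = { '*' }
  E → E L: FIRST = { '*', 'f' }
L has only one production, so no FIRST/FIRST conflict is possible there.

Conflict for E: E → f b and E → E L
  Overlap: { 'f' }
Conflict for E: E → * f b and E → * *
  Overlap: { '*' }
Conflict for E: E → * f b and E → E L
  Overlap: { '*' }
Conflict for E: E → * * and E → E L
  Overlap: { '*' }

Answer: Yes. E → f b / E → E L on { 'f' }; E → '*' f b / E → '*' '*' on { '*' }; E → '*' f b / E → E L on { '*' }; E → '*' '*' / E → E L on { '*' }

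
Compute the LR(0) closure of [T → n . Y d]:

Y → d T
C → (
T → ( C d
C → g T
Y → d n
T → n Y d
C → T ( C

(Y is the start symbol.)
{ [T → n . Y d], [Y → . d T], [Y → . d n] }

To compute CLOSURE, for each item [A → α.Bβ] where B is a non-terminal, add [B → .γ] for all productions B → γ; repeat for the newly added items until nothing changes.

Start with: [T → n . Y d]
  [T → n . Y d] has the dot before Y: add [Y → . d T], [Y → . d n]
No further items can be added.

CLOSURE = { [T → n . Y d], [Y → . d T], [Y → . d n] }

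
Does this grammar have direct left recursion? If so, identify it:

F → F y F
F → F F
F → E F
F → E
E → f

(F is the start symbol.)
Yes, F is left-recursive

F → F y F: LEFT RECURSIVE (starts with F)
F → F F: LEFT RECURSIVE (starts with F)
F → E F: starts with E
F → E: starts with E
E → f: starts with f

The grammar has direct left recursion on: F.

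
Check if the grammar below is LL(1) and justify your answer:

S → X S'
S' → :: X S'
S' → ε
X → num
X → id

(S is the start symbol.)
Yes, the grammar is LL(1).

Relevant sets:
  FOLLOW(S') = { $ }

For S':
  PREDICT(S' → :: X S') = { '::' }
  PREDICT(S' → ε) = { $ }
For X:
  PREDICT(X → num) = { 'num' }
  PREDICT(X → id) = { 'id' }
S has a single production, so nothing to check there.

All predict sets are disjoint. The grammar IS LL(1).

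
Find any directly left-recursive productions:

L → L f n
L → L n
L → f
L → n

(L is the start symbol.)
Yes, L is left-recursive

L → L f n: LEFT RECURSIVE (starts with L)
L → L n: LEFT RECURSIVE (starts with L)
L → f: starts with f
L → n: starts with n

The grammar has direct left recursion on: L.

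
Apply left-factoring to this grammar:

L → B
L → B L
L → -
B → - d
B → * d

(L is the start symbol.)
Left-factoring transforms A → αβ₁ | αβ₂ into A → αA' and A' → β₁ | β₂
(α is the longest common prefix among the alternatives). Repeat until
no nonterminal has two alternatives with a common prefix.

Round 1: L has alternatives sharing prefix 'B'. Introduce L': L → B L'
  Add: L' → ε
  Add: L' → L

No remaining common prefixes — done.

Resulting grammar:
L → B L'
L' → ε
L' → L
L → -
B → - d
B → * d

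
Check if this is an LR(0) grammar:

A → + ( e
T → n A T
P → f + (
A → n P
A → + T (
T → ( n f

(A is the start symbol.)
Yes, the grammar is LR(0)

A grammar is LR(0) if no state in the canonical LR(0) collection has:
  - both a shift item (dot before a terminal) and a complete item (shift-reduce conflict), or
  - two or more complete items (reduce-reduce conflict; the accept item [A' → A .] counts as a complete item here).

Augment with A' → A and build the canonical LR(0) collection (I0 = CLOSURE({[A' → . A]}), then GOTO on every symbol after a dot until no new states appear). It has 18 states:
  I0: { [A → . + ( e], [A → . + T (], [A → . n P], [A' → . A] }  — shift
  I1: { [A → + . ( e], [A → + . T (], [T → . ( n f], [T → . n A T] }  — shift
  I2: { [A' → A .] }  — accept
  I3: { [A → n . P], [P → . f + (] }  — shift
  I4: { [A → n P .] }  — reduce
  I5: { [P → f . + (] }  — shift
  I6: { [P → f + . (] }  — shift
  I7: { [P → f + ( .] }  — reduce
  I8: { [A → + ( . e], [T → ( . n f] }  — shift
  I9: { [A → + T . (] }  — shift
  I10: { [A → . + ( e], [A → . + T (], [A → . n P], [T → n . A T] }  — shift
  I11: { [T → . ( n f], [T → . n A T], [T → n A . T] }  — shift
  I12: { [T → ( . n f] }  — shift
  I13: { [T → n A T .] }  — reduce
  I14: { [T → ( n . f] }  — shift
  I15: { [T → ( n f .] }  — reduce
  I16: { [A → + T ( .] }  — reduce
  I17: { [A → + ( e .] }  — reduce

Every state is either a pure shift/goto state or contains exactly one complete item and nothing to shift — no conflicts. The grammar is LR(0).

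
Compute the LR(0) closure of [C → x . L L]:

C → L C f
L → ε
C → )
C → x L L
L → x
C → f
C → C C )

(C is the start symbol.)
To compute CLOSURE, for each item [A → α.Bβ] where B is a non-terminal, add [B → .γ] for all productions B → γ; repeat for the newly added items until nothing changes.

Start with: [C → x . L L]
  [C → x . L L] has the dot before L: add [L → .], [L → . x]
No further items can be added.

CLOSURE = { [C → x . L L], [L → . x], [L → .] }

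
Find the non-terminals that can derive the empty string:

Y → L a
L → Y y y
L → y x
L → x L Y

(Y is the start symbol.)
A non-terminal is nullable if it can derive ε (the empty string): either it has an ε-production, or it has a production whose right-hand side consists entirely of nullable non-terminals.

There are no ε-productions, so no non-terminal can derive ε.
No non-terminals are nullable.

Answer: None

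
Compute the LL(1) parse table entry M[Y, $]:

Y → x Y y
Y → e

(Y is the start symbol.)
To find M[Y, $], we find productions for Y where $ is in the predict set (PREDICT(N → α) = (FIRST(α) \ {ε}) ∪ (FOLLOW(N) if α ⇒* ε)).

Y → x Y y: PREDICT = { 'x' }
Y → e: PREDICT = { 'e' }

M[Y, $] is empty (no production applies)

Answer: Empty (error entry)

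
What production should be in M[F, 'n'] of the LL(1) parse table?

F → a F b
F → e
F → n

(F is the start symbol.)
F → n

To find M[F, 'n'], we find productions for F where 'n' is in the predict set (PREDICT(N → α) = (FIRST(α) \ {ε}) ∪ (FOLLOW(N) if α ⇒* ε)).

F → a F b: PREDICT = { 'a' }
F → e: PREDICT = { 'e' }
F → n: PREDICT = { 'n' }
  'n' is in predict set, so this production goes in M[F, 'n']

M[F, 'n'] = F → n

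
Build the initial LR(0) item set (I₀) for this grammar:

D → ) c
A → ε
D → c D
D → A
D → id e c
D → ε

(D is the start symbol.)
{ [A → .], [D → . ) c], [D → . A], [D → . c D], [D → . id e c], [D → .], [D' → . D] }

First, augment the grammar with D' → D
I₀ = CLOSURE({ [D' → . D] }):
  [D' → . D] has the dot before D: add [D → . ) c], [D → . c D], [D → . A], [D → . id e c], [D → .]
  [D → . A] has the dot before A: add [A → .]
No further items can be added.

I₀ = { [A → .], [D → . ) c], [D → . A], [D → . c D], [D → . id e c], [D → .], [D' → . D] }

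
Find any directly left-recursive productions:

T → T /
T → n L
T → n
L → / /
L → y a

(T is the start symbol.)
Direct left recursion occurs when N → N α for some non-terminal N (the right-hand side begins with the left-hand side itself).

T → T /: LEFT RECURSIVE (starts with T)
T → n L: starts with n
T → n: starts with n
L → / /: starts with '/'
L → y a: starts with y

The grammar has direct left recursion on: T.

Answer: Yes, T is left-recursive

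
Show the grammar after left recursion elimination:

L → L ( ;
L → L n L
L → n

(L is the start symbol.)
L is directly left-recursive. The standard transformation for
  A → A α₁ | ... | A α_m | β₁ | ... | β_n
is
  A  → β₁ A' | ... | β_n A'
  A' → α₁ A' | ... | α_m A' | ε

L → n becomes L → n L'
L → L ( ; becomes L' → ( ; L'
L → L n L becomes L' → n L L'
Add L' → ε

Resulting grammar:
L → n L'
L' → ( ; L'
L' → n L L'
L' → ε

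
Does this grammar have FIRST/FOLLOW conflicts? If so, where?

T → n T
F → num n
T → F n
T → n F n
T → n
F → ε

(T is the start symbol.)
Nullable non-terminals: F.

F: nullable alternative(s) F → ε; FOLLOW(F) = { 'n' }
  F → num n: FIRST \ {ε} = { 'num' } — disjoint from FOLLOW(F)
  F → ε: FIRST \ {ε} = { } — this is the only nullable alternative, skip

T has no nullable alternative, so no FIRST/FOLLOW check is needed there.

No FIRST/FOLLOW conflicts found.

Answer: No FIRST/FOLLOW conflicts.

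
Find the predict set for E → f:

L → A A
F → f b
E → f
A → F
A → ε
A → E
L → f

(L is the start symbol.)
{ 'f' }

PREDICT(E → f) = (FIRST(RHS) \ {ε}) ∪ (FOLLOW(E) if ε ∈ FIRST(RHS), i.e. RHS ⇒* ε)
FIRST(f) = { 'f' }
ε ∉ FIRST(f), so FOLLOW(E) is not added.
PREDICT(E → f) = { 'f' }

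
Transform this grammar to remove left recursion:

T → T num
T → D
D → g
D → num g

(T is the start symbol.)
T is directly left-recursive. The standard transformation for
  A → A α₁ | ... | A α_m | β₁ | ... | β_n
is
  A  → β₁ A' | ... | β_n A'
  A' → α₁ A' | ... | α_m A' | ε

T → D becomes T → D T'
T → T num becomes T' → num T'
Add T' → ε

Productions for other non-terminals are unchanged:
  D → g
  D → num g

Resulting grammar:
T → D T'
T' → num T'
T' → ε
D → g
D → num g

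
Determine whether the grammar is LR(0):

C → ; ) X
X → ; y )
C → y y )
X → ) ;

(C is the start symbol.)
Yes, the grammar is LR(0)

A grammar is LR(0) if no state in the canonical LR(0) collection has:
  - both a shift item (dot before a terminal) and a complete item (shift-reduce conflict), or
  - two or more complete items (reduce-reduce conflict; the accept item [C' → C .] counts as a complete item here).

Augment with C' → C and build the canonical LR(0) collection (I0 = CLOSURE({[C' → . C]}), then GOTO on every symbol after a dot until no new states appear). It has 13 states:
  I0: { [C → . ; ) X], [C → . y y )], [C' → . C] }  — shift
  I1: { [C → ; . ) X] }  — shift
  I2: { [C' → C .] }  — accept
  I3: { [C → y . y )] }  — shift
  I4: { [C → y y . )] }  — shift
  I5: { [C → y y ) .] }  — reduce
  I6: { [C → ; ) . X], [X → . ) ;], [X → . ; y )] }  — shift
  I7: { [X → ) . ;] }  — shift
  I8: { [X → ; . y )] }  — shift
  I9: { [C → ; ) X .] }  — reduce
  I10: { [X → ; y . )] }  — shift
  I11: { [X → ; y ) .] }  — reduce
  I12: { [X → ) ; .] }  — reduce

Every state is either a pure shift/goto state or contains exactly one complete item and nothing to shift — no conflicts. The grammar is LR(0).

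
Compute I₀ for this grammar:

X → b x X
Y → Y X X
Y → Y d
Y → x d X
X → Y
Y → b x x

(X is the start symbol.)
First, augment the grammar with X' → X
I₀ = CLOSURE({ [X' → . X] }):
  [X' → . X] has the dot before X: add [X → . b x X], [X → . Y]
  [X → . Y] has the dot before Y: add [Y → . Y X X], [Y → . Y d], [Y → . x d X], [Y → . b x x]
No further items can be added.

I₀ = { [X → . Y], [X → . b x X], [X' → . X], [Y → . Y X X], [Y → . Y d], [Y → . b x x], [Y → . x d X] }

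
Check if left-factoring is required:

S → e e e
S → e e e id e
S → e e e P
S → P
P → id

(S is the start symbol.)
Yes, S has productions with common prefix 'e e e'

Left-factoring is needed when two productions for the same non-terminal
share a common prefix on the right-hand side.

Productions for S:
  S → e e e
  S → e e e id e
  S → e e e P
  S → P

Found common prefix 'e e e' in productions for S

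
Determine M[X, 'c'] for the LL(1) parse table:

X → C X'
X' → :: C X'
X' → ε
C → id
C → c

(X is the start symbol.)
To find M[X, 'c'], we find productions for X where 'c' is in the predict set (PREDICT(N → α) = (FIRST(α) \ {ε}) ∪ (FOLLOW(N) if α ⇒* ε)).

Relevant sets:
  FIRST(C) = { 'c', 'id' }

X → C X': PREDICT = { 'c', 'id' }
  'c' is in predict set, so this production goes in M[X, 'c']

M[X, 'c'] = X → C X'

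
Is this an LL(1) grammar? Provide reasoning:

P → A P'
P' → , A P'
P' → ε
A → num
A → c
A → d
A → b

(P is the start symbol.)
A grammar is LL(1) if for each non-terminal N with multiple productions, the predict sets of those productions are pairwise disjoint, where PREDICT(N → α) = (FIRST(α) \ {ε}) ∪ (FOLLOW(N) if α ⇒* ε).

Relevant sets:
  FOLLOW(P') = { $ }

For P':
  PREDICT(P' → ',' A P') = { ',' }
  PREDICT(P' → ε) = { $ }
For A:
  PREDICT(A → num) = { 'num' }
  PREDICT(A → c) = { 'c' }
  PREDICT(A → d) = { 'd' }
  PREDICT(A → b) = { 'b' }
P has a single production, so nothing to check there.

All predict sets are disjoint. The grammar IS LL(1).

Answer: Yes, the grammar is LL(1).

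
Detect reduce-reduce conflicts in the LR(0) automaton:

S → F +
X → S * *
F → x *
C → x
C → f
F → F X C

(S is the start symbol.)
No reduce-reduce conflicts

A reduce-reduce conflict occurs when an LR(0) state has two complete items [A → α .] and [B → β .] — both call for a reduction, and with no lookahead the parser cannot choose between them.

Augment with S' → S and build the canonical LR(0) collection (I0 = CLOSURE({[S' → . S]}), then GOTO on every symbol after a dot until no new states appear). It has 13 states:
  I0: { [F → . F X C], [F → . x *], [S → . F +], [S' → . S] }  — shift
  I1: { [F → . F X C], [F → . x *], [F → F . X C], [S → . F +], [S → F . +], [X → . S * *] }  — shift
  I2: { [S' → S .] }  — accept
  I3: { [F → x . *] }  — shift
  I4: { [F → x * .] }  — reduce
  I5: { [S → F + .] }  — reduce
  I6: { [X → S . * *] }  — shift
  I7: { [C → . f], [C → . x], [F → F X . C] }  — shift
  I8: { [F → F X C .] }  — reduce
  I9: { [C → f .] }  — reduce
  I10: { [C → x .] }  — reduce
  I11: { [X → S * . *] }  — shift
  I12: { [X → S * * .] }  — reduce

No state contains more than one complete item.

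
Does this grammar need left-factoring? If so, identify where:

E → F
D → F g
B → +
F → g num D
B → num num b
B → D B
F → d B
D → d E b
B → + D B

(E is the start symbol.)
Yes, B has productions with common prefix '+'

Left-factoring is needed when two productions for the same non-terminal
share a common prefix on the right-hand side.

Productions for D:
  D → F g
  D → d E b
Productions for B:
  B → +
  B → num num b
  B → D B
  B → + D B
Productions for F:
  F → g num D
  F → d B

Found common prefix '+' in productions for B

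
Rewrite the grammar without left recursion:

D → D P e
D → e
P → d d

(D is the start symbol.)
D is directly left-recursive. The standard transformation for
  A → A α₁ | ... | A α_m | β₁ | ... | β_n
is
  A  → β₁ A' | ... | β_n A'
  A' → α₁ A' | ... | α_m A' | ε

D → e becomes D → e D'
D → D P e becomes D' → P e D'
Add D' → ε

Productions for other non-terminals are unchanged:
  P → d d

Resulting grammar:
D → e D'
D' → P e D'
D' → ε
P → d d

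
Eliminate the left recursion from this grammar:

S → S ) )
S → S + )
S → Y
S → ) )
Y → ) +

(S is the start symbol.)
S → Y S'
S → ) ) S'
S' → ) ) S'
S' → + ) S'
S' → ε
Y → ) +

S is directly left-recursive. The standard transformation for
  A → A α₁ | ... | A α_m | β₁ | ... | β_n
is
  A  → β₁ A' | ... | β_n A'
  A' → α₁ A' | ... | α_m A' | ε

S → Y becomes S → Y S'
S → ) ) becomes S → ) ) S'
S → S ) ) becomes S' → ) ) S'
S → S + ) becomes S' → + ) S'
Add S' → ε

Productions for other non-terminals are unchanged:
  Y → ) +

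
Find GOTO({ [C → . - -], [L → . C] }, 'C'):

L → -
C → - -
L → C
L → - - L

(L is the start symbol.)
GOTO(I, 'C') = CLOSURE({ [A → αX.β] : [A → α.Xβ] ∈ I, X = 'C' })

Items with dot before 'C', with the dot advanced:
  [L → . C] → [L → C .]
Closure adds nothing (no advanced item has the dot before a non-terminal).

GOTO = { [L → C .] }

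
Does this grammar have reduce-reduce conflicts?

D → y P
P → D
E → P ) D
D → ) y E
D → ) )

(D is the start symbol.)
A reduce-reduce conflict occurs when an LR(0) state has two complete items [A → α .] and [B → β .] — both call for a reduction, and with no lookahead the parser cannot choose between them.

Augment with D' → D and build the canonical LR(0) collection (I0 = CLOSURE({[D' → . D]}), then GOTO on every symbol after a dot until no new states appear). It has 12 states:
  I0: { [D → . ) )], [D → . ) y E], [D → . y P], [D' → . D] }  — shift
  I1: { [D → ) . )], [D → ) . y E] }  — shift
  I2: { [D' → D .] }  — accept
  I3: { [D → . ) )], [D → . ) y E], [D → . y P], [D → y . P], [P → . D] }  — shift
  I4: { [P → D .] }  — reduce
  I5: { [D → y P .] }  — reduce
  I6: { [D → ) ) .] }  — reduce
  I7: { [D → ) y . E], [D → . ) )], [D → . ) y E], [D → . y P], [E → . P ) D], [P → . D] }  — shift
  I8: { [D → ) y E .] }  — reduce
  I9: { [E → P . ) D] }  — shift
  I10: { [D → . ) )], [D → . ) y E], [D → . y P], [E → P ) . D] }  — shift
  I11: { [E → P ) D .] }  — reduce

No state contains more than one complete item.

Answer: No reduce-reduce conflicts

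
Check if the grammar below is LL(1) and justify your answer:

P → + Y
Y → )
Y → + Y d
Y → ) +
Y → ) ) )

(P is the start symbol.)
No. Predict set conflict for Y: { ')' }

For Y:
  PREDICT(Y → ')') = { ')' }
  PREDICT(Y → '+' Y d) = { '+' }
  PREDICT(Y → ')' '+') = { ')' }
  PREDICT(Y → ')' ')' ')') = { ')' }
P has a single production, so nothing to check there.

Conflict found: Predict set conflict for Y: { ')' }
The grammar is NOT LL(1).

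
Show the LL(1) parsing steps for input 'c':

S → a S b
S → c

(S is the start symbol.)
Stack is shown with the top on the left.

Stack  Input  Action
--------------------
S $    c $    output S → c
c $    c $    match 'c'
$      $      accept

The string is accepted.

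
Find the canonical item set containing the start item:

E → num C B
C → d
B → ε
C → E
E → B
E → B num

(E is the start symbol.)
First, augment the grammar with E' → E
I₀ = CLOSURE({ [E' → . E] }):
  [E' → . E] has the dot before E: add [E → . num C B], [E → . B], [E → . B num]
  [E → . B] has the dot before B: add [B → .]
No further items can be added.

I₀ = { [B → .], [E → . B num], [E → . B], [E → . num C B], [E' → . E] }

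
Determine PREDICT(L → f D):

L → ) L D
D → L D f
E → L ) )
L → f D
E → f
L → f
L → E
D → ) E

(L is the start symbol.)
{ 'f' }

PREDICT(L → f D) = (FIRST(RHS) \ {ε}) ∪ (FOLLOW(L) if ε ∈ FIRST(RHS), i.e. RHS ⇒* ε)
FIRST(f D) = { 'f' }
ε ∉ FIRST(f D), so FOLLOW(L) is not added.
PREDICT(L → f D) = { 'f' }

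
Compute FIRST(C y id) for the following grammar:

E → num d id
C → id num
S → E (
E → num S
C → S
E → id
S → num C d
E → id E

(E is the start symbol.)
FIRST sets of the non-terminals involved (from the grammar, by fixed-point iteration):
  FIRST(C) = { 'id', 'num' }

To compute FIRST(C y id), process the symbols left to right:
Symbol C is a non-terminal. Add FIRST(C) \ {ε} = { 'id', 'num' }
C is not nullable (ε ∉ FIRST(C)), so stop here.
FIRST(C y id) = { 'id', 'num' }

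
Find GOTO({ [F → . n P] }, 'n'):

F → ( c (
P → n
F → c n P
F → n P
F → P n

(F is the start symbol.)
GOTO(I, 'n') = CLOSURE({ [A → αX.β] : [A → α.Xβ] ∈ I, X = 'n' })

Items with dot before 'n', with the dot advanced:
  [F → . n P] → [F → n . P]
Closure of the advanced items:
  [F → n . P] has the dot before P: add [P → . n]

GOTO = { [F → n . P], [P → . n] }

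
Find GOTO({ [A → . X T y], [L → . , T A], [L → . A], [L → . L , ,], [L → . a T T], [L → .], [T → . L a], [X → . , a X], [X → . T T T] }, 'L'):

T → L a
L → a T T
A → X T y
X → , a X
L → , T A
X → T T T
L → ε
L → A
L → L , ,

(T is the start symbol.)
{ [L → L . , ,], [T → L . a] }

GOTO(I, 'L') = CLOSURE({ [A → αX.β] : [A → α.Xβ] ∈ I, X = 'L' })

Items with dot before 'L', with the dot advanced:
  [L → . L , ,] → [L → L . , ,]
  [T → . L a] → [T → L . a]
Closure adds nothing (no advanced item has the dot before a non-terminal).

GOTO = { [L → L . , ,], [T → L . a] }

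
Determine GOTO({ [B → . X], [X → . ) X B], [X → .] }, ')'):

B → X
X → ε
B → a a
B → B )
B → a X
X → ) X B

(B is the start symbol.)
{ [X → ) . X B], [X → . ) X B], [X → .] }

GOTO(I, ')') = CLOSURE({ [A → αX.β] : [A → α.Xβ] ∈ I, X = ')' })

Items with dot before ')', with the dot advanced:
  [X → . ) X B] → [X → ) . X B]
Closure of the advanced items:
  [X → ) . X B] has the dot before X: add [X → .], [X → . ) X B]

GOTO = { [X → ) . X B], [X → . ) X B], [X → .] }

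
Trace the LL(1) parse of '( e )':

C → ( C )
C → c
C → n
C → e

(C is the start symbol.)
LL(1) parsing maintains a stack (initially the start symbol over $) and the input. At each step: if the stack top is a terminal, match it against the current input token; if it is a non-terminal N, replace it with the RHS of M[N, lookahead] (the unique production whose predict set contains the lookahead).

Stack is shown with the top on the left.

Stack    Input    Action
------------------------
C $      ( e ) $  output C → ( C )
( C ) $  ( e ) $  match '('
C ) $    e ) $    output C → e
e ) $    e ) $    match 'e'
) $      ) $      match ')'
$        $        accept

The string is accepted.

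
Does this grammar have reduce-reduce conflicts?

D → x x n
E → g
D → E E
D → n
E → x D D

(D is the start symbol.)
A reduce-reduce conflict occurs when an LR(0) state has two complete items [A → α .] and [B → β .] — both call for a reduction, and with no lookahead the parser cannot choose between them.

Augment with D' → D and build the canonical LR(0) collection (I0 = CLOSURE({[D' → . D]}), then GOTO on every symbol after a dot until no new states appear). It has 12 states:
  I0: { [D → . E E], [D → . n], [D → . x x n], [D' → . D], [E → . g], [E → . x D D] }  — shift
  I1: { [D' → D .] }  — accept
  I2: { [D → E . E], [E → . g], [E → . x D D] }  — shift
  I3: { [E → g .] }  — reduce
  I4: { [D → n .] }  — reduce
  I5: { [D → . E E], [D → . n], [D → . x x n], [D → x . x n], [E → . g], [E → . x D D], [E → x . D D] }  — shift
  I6: { [D → . E E], [D → . n], [D → . x x n], [E → . g], [E → . x D D], [E → x D . D] }  — shift
  I7: { [D → . E E], [D → . n], [D → . x x n], [D → x . x n], [D → x x . n], [E → . g], [E → . x D D], [E → x . D D] }  — shift
  I8: { [D → n .], [D → x x n .] }  — 2 reduces
  I9: { [E → x D D .] }  — reduce
  I10: { [D → E E .] }  — reduce
  I11: { [D → . E E], [D → . n], [D → . x x n], [E → . g], [E → . x D D], [E → x . D D] }  — shift

I8 contains complete items [D → n .], [D → x x n .] — reduce-reduce conflict.

Answer: Yes — I8: [D → n .] vs [D → x x n .]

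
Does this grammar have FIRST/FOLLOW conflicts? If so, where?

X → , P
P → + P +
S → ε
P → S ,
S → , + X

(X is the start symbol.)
Yes. S → ',' '+' X with FOLLOW(S) on { ',' }

A FIRST/FOLLOW conflict occurs when a non-terminal N has a nullable alternative N → β (β ⇒* ε) and another alternative N → α with FIRST(α) ∩ FOLLOW(N) ≠ ∅: on such a lookahead the parser cannot decide between expanding α and letting N vanish via β.

Nullable non-terminals: S.

S: nullable alternative(s) S → ε; FOLLOW(S) = { ',' }
  S → ε: FIRST \ {ε} = { } — this is the only nullable alternative, skip
  S → , + X: FIRST \ {ε} = { ',' } — overlaps FOLLOW(S) on { ',' }: CONFLICT

P, X have no nullable alternative, so no FIRST/FOLLOW check is needed there.

So the grammar has 1 FIRST/FOLLOW conflict (marked CONFLICT above).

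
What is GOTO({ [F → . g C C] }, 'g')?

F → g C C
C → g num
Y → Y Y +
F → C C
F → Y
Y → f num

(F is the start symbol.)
GOTO(I, 'g') = CLOSURE({ [A → αX.β] : [A → α.Xβ] ∈ I, X = 'g' })

Items with dot before 'g', with the dot advanced:
  [F → . g C C] → [F → g . C C]
Closure of the advanced items:
  [F → g . C C] has the dot before C: add [C → . g num]

GOTO = { [C → . g num], [F → g . C C] }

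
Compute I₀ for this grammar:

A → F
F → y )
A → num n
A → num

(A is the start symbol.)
First, augment the grammar with A' → A
I₀ = CLOSURE({ [A' → . A] }):
  [A' → . A] has the dot before A: add [A → . F], [A → . num n], [A → . num]
  [A → . F] has the dot before F: add [F → . y )]
No further items can be added.

I₀ = { [A → . F], [A → . num n], [A → . num], [A' → . A], [F → . y )] }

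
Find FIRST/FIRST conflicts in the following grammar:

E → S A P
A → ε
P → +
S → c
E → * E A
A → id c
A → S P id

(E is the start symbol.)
A FIRST/FIRST conflict occurs when two productions N → α and N → β for the same non-terminal have FIRST(α) ∩ FIRST(β) ≠ ∅ (with ε ∈ FIRST of a nullable right-hand side, so two nullable alternatives also conflict).

FIRST sets of the non-terminals at (or reachable through a nullable prefix from) the front of some alternative:
  FIRST(S) = { 'c' }

Productions for E:
  E → S A P: FIRST = { 'c' }
  E → * E A: FIRST = { '*' }
Productions for A:
  A → ε: FIRST = { ε }
  A → id c: FIRST = { 'id' }
  A → S P id: FIRST = { 'c' }
P, S have only one production, so no FIRST/FIRST conflict is possible there.

All alternatives of each non-terminal have pairwise disjoint FIRST sets.

Answer: No FIRST/FIRST conflicts.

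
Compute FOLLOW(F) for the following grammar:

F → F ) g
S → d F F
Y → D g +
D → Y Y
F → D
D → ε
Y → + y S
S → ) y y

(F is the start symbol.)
{ $, ')', '+', 'g' }

To compute FOLLOW(F), find every occurrence of F on a right-hand side N → α F β: add FIRST(β) \ {ε}, and if β is empty or nullable also add FOLLOW(N). Iterate to a fixed point.

F is the start symbol, so $ ∈ FOLLOW(F).
In F → F ) g: F is followed by ')' g, add FIRST(')' g) \ {ε} = { ')' }
In S → d F F: F is followed by F, add FIRST(F) \ {ε} = { ')', '+', 'g' }
  F is nullable, so also add FOLLOW(S)
In S → d F F: F is at the end, add FOLLOW(S)

The FOLLOW sets referred to above (computed the same way, to a fixed point):
  FOLLOW(S) = { $, ')', '+', 'g' }

Taking the union: FOLLOW(F) = { $, ')', '+', 'g' }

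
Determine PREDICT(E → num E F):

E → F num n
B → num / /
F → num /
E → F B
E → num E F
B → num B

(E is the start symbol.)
PREDICT(E → num E F) = (FIRST(RHS) \ {ε}) ∪ (FOLLOW(E) if ε ∈ FIRST(RHS), i.e. RHS ⇒* ε)
FIRST(num E F) = { 'num' }
ε ∉ FIRST(num E F), so FOLLOW(E) is not added.
PREDICT(E → num E F) = { 'num' }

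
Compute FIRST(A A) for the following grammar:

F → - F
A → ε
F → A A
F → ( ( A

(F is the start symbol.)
FIRST sets of the non-terminals involved (from the grammar, by fixed-point iteration):
  FIRST(A) = { ε }

To compute FIRST(A A), process the symbols left to right:
Symbol A is a non-terminal. Add FIRST(A) \ {ε} = { }
A is nullable (ε ∈ FIRST(A)), continue to the next symbol.
Symbol A is a non-terminal. Add FIRST(A) \ {ε} = { }
A is nullable (ε ∈ FIRST(A)), continue to the next symbol.
All symbols are nullable, so ε is in the result.
FIRST(A A) = { ε }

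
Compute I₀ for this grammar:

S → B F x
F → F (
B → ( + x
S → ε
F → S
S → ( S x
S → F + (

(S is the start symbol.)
First, augment the grammar with S' → S
I₀ = CLOSURE({ [S' → . S] }):
  [S' → . S] has the dot before S: add [S → . B F x], [S → .], [S → . ( S x], [S → . F + (]
  [S → . B F x] has the dot before B: add [B → . ( + x]
  [S → . F + (] has the dot before F: add [F → . F (], [F → . S]
No further items can be added.

I₀ = { [B → . ( + x], [F → . F (], [F → . S], [S → . ( S x], [S → . B F x], [S → . F + (], [S → .], [S' → . S] }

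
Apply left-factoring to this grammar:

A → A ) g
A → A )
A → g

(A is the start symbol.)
Left-factoring transforms A → αβ₁ | αβ₂ into A → αA' and A' → β₁ | β₂
(α is the longest common prefix among the alternatives). Repeat until
no nonterminal has two alternatives with a common prefix.

Round 1: A has alternatives sharing prefix 'A )'. Introduce A': A → A ) A'
  Add: A' → g
  Add: A' → ε

No remaining common prefixes — done.

Resulting grammar:
A → A ) A'
A' → g
A' → ε
A → g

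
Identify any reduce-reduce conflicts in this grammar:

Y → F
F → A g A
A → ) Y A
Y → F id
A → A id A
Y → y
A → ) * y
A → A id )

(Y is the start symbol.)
A reduce-reduce conflict occurs when an LR(0) state has two complete items [A → α .] and [B → β .] — both call for a reduction, and with no lookahead the parser cannot choose between them.

Augment with Y' → Y and build the canonical LR(0) collection (I0 = CLOSURE({[Y' → . Y]}), then GOTO on every symbol after a dot until no new states appear). It has 16 states:
  I0: { [A → . ) * y], [A → . ) Y A], [A → . A id )], [A → . A id A], [F → . A g A], [Y → . F id], [Y → . F], [Y → . y], [Y' → . Y] }  — shift
  I1: { [A → ) . * y], [A → ) . Y A], [A → . ) * y], [A → . ) Y A], [A → . A id )], [A → . A id A], [F → . A g A], [Y → . F id], [Y → . F], [Y → . y] }  — shift
  I2: { [A → A . id )], [A → A . id A], [F → A . g A] }  — shift
  I3: { [Y → F . id], [Y → F .] }  — shift, reduce
  I4: { [Y' → Y .] }  — accept
  I5: { [Y → y .] }  — reduce
  I6: { [Y → F id .] }  — reduce
  I7: { [A → . ) * y], [A → . ) Y A], [A → . A id )], [A → . A id A], [F → A g . A] }  — shift
  I8: { [A → . ) * y], [A → . ) Y A], [A → . A id )], [A → . A id A], [A → A id . )], [A → A id . A] }  — shift
  I9: { [A → ) . * y], [A → ) . Y A], [A → . ) * y], [A → . ) Y A], [A → . A id )], [A → . A id A], [A → A id ) .], [F → . A g A], [Y → . F id], [Y → . F], [Y → . y] }  — shift, reduce
  I10: { [A → A . id )], [A → A . id A], [A → A id A .] }  — shift, reduce
  I11: { [A → ) * . y] }  — shift
  I12: { [A → ) Y . A], [A → . ) * y], [A → . ) Y A], [A → . A id )], [A → . A id A] }  — shift
  I13: { [A → ) Y A .], [A → A . id )], [A → A . id A] }  — shift, reduce
  I14: { [A → ) * y .] }  — reduce
  I15: { [A → A . id )], [A → A . id A], [F → A g A .] }  — shift, reduce

No state contains more than one complete item.

Answer: No reduce-reduce conflicts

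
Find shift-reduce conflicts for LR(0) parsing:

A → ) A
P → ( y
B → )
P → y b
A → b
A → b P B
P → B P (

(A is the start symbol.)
Yes — I3: [A → b .] vs [B → . )]

Augment with A' → A and build the canonical LR(0) collection (I0 = CLOSURE({[A' → . A]}), then GOTO on every symbol after a dot until no new states appear). It has 15 states:
  I0: { [A → . ) A], [A → . b P B], [A → . b], [A' → . A] }  — shift
  I1: { [A → ) . A], [A → . ) A], [A → . b P B], [A → . b] }  — shift
  I2: { [A' → A .] }  — accept
  I3: { [A → b . P B], [A → b .], [B → . )], [P → . ( y], [P → . B P (], [P → . y b] }  — shift, reduce
  I4: { [P → ( . y] }  — shift
  I5: { [B → ) .] }  — reduce
  I6: { [B → . )], [P → . ( y], [P → . B P (], [P → . y b], [P → B . P (] }  — shift
  I7: { [A → b P . B], [B → . )] }  — shift
  I8: { [P → y . b] }  — shift
  I9: { [P → y b .] }  — reduce
  I10: { [A → b P B .] }  — reduce
  I11: { [P → B P . (] }  — shift
  I12: { [P → B P ( .] }  — reduce
  I13: { [P → ( y .] }  — reduce
  I14: { [A → ) A .] }  — reduce

I3 contains reduce item [A → b .] and shift items [B → . )], [P → . ( y], [P → . y b] — shift-reduce conflict.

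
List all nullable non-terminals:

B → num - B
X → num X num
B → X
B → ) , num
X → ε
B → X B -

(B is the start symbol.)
{ 'B', 'X' }

ε-productions: X → ε
So X is immediately nullable.
B → X: every symbol on the right is nullable, so B is nullable too.
Every non-terminal is now nullable.
Nullable = { 'B', 'X' }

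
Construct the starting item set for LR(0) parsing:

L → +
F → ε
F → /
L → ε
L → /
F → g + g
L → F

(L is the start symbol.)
First, augment the grammar with L' → L
I₀ = CLOSURE({ [L' → . L] }):
  [L' → . L] has the dot before L: add [L → . +], [L → .], [L → . /], [L → . F]
  [L → . F] has the dot before F: add [F → .], [F → . /], [F → . g + g]
No further items can be added.

I₀ = { [F → . /], [F → . g + g], [F → .], [L → . +], [L → . /], [L → . F], [L → .], [L' → . L] }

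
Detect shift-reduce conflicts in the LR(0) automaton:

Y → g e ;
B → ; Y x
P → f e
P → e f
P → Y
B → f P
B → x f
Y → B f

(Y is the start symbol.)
Yes — I14: [P → f e .] vs [P → e . f]

Augment with Y' → Y and build the canonical LR(0) collection (I0 = CLOSURE({[Y' → . Y]}), then GOTO on every symbol after a dot until no new states appear). It has 19 states:
  I0: { [B → . ; Y x], [B → . f P], [B → . x f], [Y → . B f], [Y → . g e ;], [Y' → . Y] }  — shift
  I1: { [B → . ; Y x], [B → . f P], [B → . x f], [B → ; . Y x], [Y → . B f], [Y → . g e ;] }  — shift
  I2: { [Y → B . f] }  — shift
  I3: { [Y' → Y .] }  — accept
  I4: { [B → . ; Y x], [B → . f P], [B → . x f], [B → f . P], [P → . Y], [P → . e f], [P → . f e], [Y → . B f], [Y → . g e ;] }  — shift
  I5: { [Y → g . e ;] }  — shift
  I6: { [B → x . f] }  — shift
  I7: { [B → x f .] }  — reduce
  I8: { [Y → g e . ;] }  — shift
  I9: { [Y → g e ; .] }  — reduce
  I10: { [B → f P .] }  — reduce
  I11: { [P → Y .] }  — reduce
  I12: { [P → e . f] }  — shift
  I13: { [B → . ; Y x], [B → . f P], [B → . x f], [B → f . P], [P → . Y], [P → . e f], [P → . f e], [P → f . e], [Y → . B f], [Y → . g e ;] }  — shift
  I14: { [P → e . f], [P → f e .] }  — shift, reduce
  I15: { [P → e f .] }  — reduce
  I16: { [Y → B f .] }  — reduce
  I17: { [B → ; Y . x] }  — shift
  I18: { [B → ; Y x .] }  — reduce

I14 contains reduce item [P → f e .] and shift item [P → e . f] — shift-reduce conflict.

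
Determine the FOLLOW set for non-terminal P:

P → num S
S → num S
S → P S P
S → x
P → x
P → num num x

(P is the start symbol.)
{ $, 'num', 'x' }

To compute FOLLOW(P), find every occurrence of P on a right-hand side N → α P β: add FIRST(β) \ {ε}, and if β is empty or nullable also add FOLLOW(N). Iterate to a fixed point.

P is the start symbol, so $ ∈ FOLLOW(P).
In S → P S P: P is followed by S P, add FIRST(S P) \ {ε} = { 'num', 'x' }
In S → P S P: P is at the end, add FOLLOW(S)

The FOLLOW sets referred to above (computed the same way, to a fixed point):
  FOLLOW(S) = { $, 'num', 'x' }

Taking the union: FOLLOW(P) = { $, 'num', 'x' }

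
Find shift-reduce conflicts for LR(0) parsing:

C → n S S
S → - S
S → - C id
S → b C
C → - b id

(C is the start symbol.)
A shift-reduce conflict occurs when an LR(0) state has both:
  - a complete (reduce) item [A → α .] (dot at the end), and
  - a shift item [B → β . c γ] (dot before a terminal).

Augment with C' → C and build the canonical LR(0) collection (I0 = CLOSURE({[C' → . C]}), then GOTO on every symbol after a dot until no new states appear). It has 16 states:
  I0: { [C → . - b id], [C → . n S S], [C' → . C] }  — shift
  I1: { [C → - . b id] }  — shift
  I2: { [C' → C .] }  — accept
  I3: { [C → n . S S], [S → . - C id], [S → . - S], [S → . b C] }  — shift
  I4: { [C → . - b id], [C → . n S S], [S → - . C id], [S → - . S], [S → . - C id], [S → . - S], [S → . b C] }  — shift
  I5: { [C → n S . S], [S → . - C id], [S → . - S], [S → . b C] }  — shift
  I6: { [C → . - b id], [C → . n S S], [S → b . C] }  — shift
  I7: { [S → b C .] }  — reduce
  I8: { [C → n S S .] }  — reduce
  I9: { [C → - . b id], [C → . - b id], [C → . n S S], [S → - . C id], [S → - . S], [S → . - C id], [S → . - S], [S → . b C] }  — shift
  I10: { [S → - C . id] }  — shift
  I11: { [S → - S .] }  — reduce
  I12: { [S → - C id .] }  — reduce
  I13: { [C → - b . id], [C → . - b id], [C → . n S S], [S → b . C] }  — shift
  I14: { [C → - b id .] }  — reduce
  I15: { [C → - b . id] }  — shift

No state contains both a complete item and a shift item.

Answer: No shift-reduce conflicts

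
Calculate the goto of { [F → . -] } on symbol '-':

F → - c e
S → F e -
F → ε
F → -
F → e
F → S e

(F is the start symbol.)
GOTO(I, '-') = CLOSURE({ [A → αX.β] : [A → α.Xβ] ∈ I, X = '-' })

Items with dot before '-', with the dot advanced:
  [F → . -] → [F → - .]
Closure adds nothing (no advanced item has the dot before a non-terminal).

GOTO = { [F → - .] }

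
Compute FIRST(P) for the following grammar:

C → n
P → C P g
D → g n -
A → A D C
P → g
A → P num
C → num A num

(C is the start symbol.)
To compute FIRST(P), examine every production with P on the left-hand side, reading each right-hand side left to right until a non-nullable symbol is reached.

FIRST sets of the other non-terminals involved (by the same procedure, iterated to a fixed point):
  FIRST(C) = { 'n', 'num' }

From P → C P g:
  - C is a non-terminal: add FIRST(C) \ {ε} = { 'n', 'num' }
    C is not nullable, so stop
From P → g:
  - g is a terminal: add 'g' and stop

Collecting: FIRST(P) = { 'g', 'n', 'num' }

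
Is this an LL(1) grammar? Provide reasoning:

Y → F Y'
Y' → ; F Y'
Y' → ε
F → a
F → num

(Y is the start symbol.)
Yes, the grammar is LL(1).

A grammar is LL(1) if for each non-terminal N with multiple productions, the predict sets of those productions are pairwise disjoint, where PREDICT(N → α) = (FIRST(α) \ {ε}) ∪ (FOLLOW(N) if α ⇒* ε).

Relevant sets:
  FOLLOW(Y') = { $ }

For Y':
  PREDICT(Y' → ';' F Y') = { ';' }
  PREDICT(Y' → ε) = { $ }
For F:
  PREDICT(F → a) = { 'a' }
  PREDICT(F → num) = { 'num' }
Y has a single production, so nothing to check there.

All predict sets are disjoint. The grammar IS LL(1).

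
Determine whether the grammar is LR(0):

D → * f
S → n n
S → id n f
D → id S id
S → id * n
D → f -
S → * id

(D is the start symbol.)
Yes, the grammar is LR(0)

Augment with D' → D and build the canonical LR(0) collection (I0 = CLOSURE({[D' → . D]}), then GOTO on every symbol after a dot until no new states appear). It has 18 states:
  I0: { [D → . * f], [D → . f -], [D → . id S id], [D' → . D] }  — shift
  I1: { [D → * . f] }  — shift
  I2: { [D' → D .] }  — accept
  I3: { [D → f . -] }  — shift
  I4: { [D → id . S id], [S → . * id], [S → . id * n], [S → . id n f], [S → . n n] }  — shift
  I5: { [S → * . id] }  — shift
  I6: { [D → id S . id] }  — shift
  I7: { [S → id . * n], [S → id . n f] }  — shift
  I8: { [S → n . n] }  — shift
  I9: { [S → n n .] }  — reduce
  I10: { [S → id * . n] }  — shift
  I11: { [S → id n . f] }  — shift
  I12: { [S → id n f .] }  — reduce
  I13: { [S → id * n .] }  — reduce
  I14: { [D → id S id .] }  — reduce
  I15: { [S → * id .] }  — reduce
  I16: { [D → f - .] }  — reduce
  I17: { [D → * f .] }  — reduce

Every state is either a pure shift/goto state or contains exactly one complete item and nothing to shift — no conflicts. The grammar is LR(0).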